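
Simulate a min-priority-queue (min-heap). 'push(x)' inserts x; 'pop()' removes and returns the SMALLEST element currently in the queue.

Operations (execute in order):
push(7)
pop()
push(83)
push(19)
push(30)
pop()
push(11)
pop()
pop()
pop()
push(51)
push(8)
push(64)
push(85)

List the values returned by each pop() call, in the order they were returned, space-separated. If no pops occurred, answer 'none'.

Answer: 7 19 11 30 83

Derivation:
push(7): heap contents = [7]
pop() → 7: heap contents = []
push(83): heap contents = [83]
push(19): heap contents = [19, 83]
push(30): heap contents = [19, 30, 83]
pop() → 19: heap contents = [30, 83]
push(11): heap contents = [11, 30, 83]
pop() → 11: heap contents = [30, 83]
pop() → 30: heap contents = [83]
pop() → 83: heap contents = []
push(51): heap contents = [51]
push(8): heap contents = [8, 51]
push(64): heap contents = [8, 51, 64]
push(85): heap contents = [8, 51, 64, 85]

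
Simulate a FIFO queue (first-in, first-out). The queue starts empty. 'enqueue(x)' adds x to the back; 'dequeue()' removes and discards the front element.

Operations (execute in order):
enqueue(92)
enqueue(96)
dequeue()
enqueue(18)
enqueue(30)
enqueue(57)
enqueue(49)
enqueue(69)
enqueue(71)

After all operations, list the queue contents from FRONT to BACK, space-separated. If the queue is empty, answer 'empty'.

enqueue(92): [92]
enqueue(96): [92, 96]
dequeue(): [96]
enqueue(18): [96, 18]
enqueue(30): [96, 18, 30]
enqueue(57): [96, 18, 30, 57]
enqueue(49): [96, 18, 30, 57, 49]
enqueue(69): [96, 18, 30, 57, 49, 69]
enqueue(71): [96, 18, 30, 57, 49, 69, 71]

Answer: 96 18 30 57 49 69 71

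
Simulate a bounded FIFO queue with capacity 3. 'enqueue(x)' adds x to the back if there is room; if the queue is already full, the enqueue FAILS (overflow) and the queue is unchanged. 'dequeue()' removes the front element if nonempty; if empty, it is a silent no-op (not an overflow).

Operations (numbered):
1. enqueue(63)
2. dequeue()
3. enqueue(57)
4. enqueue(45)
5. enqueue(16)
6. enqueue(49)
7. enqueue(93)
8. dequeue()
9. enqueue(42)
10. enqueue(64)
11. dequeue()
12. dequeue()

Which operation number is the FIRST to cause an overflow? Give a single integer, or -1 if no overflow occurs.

Answer: 6

Derivation:
1. enqueue(63): size=1
2. dequeue(): size=0
3. enqueue(57): size=1
4. enqueue(45): size=2
5. enqueue(16): size=3
6. enqueue(49): size=3=cap → OVERFLOW (fail)
7. enqueue(93): size=3=cap → OVERFLOW (fail)
8. dequeue(): size=2
9. enqueue(42): size=3
10. enqueue(64): size=3=cap → OVERFLOW (fail)
11. dequeue(): size=2
12. dequeue(): size=1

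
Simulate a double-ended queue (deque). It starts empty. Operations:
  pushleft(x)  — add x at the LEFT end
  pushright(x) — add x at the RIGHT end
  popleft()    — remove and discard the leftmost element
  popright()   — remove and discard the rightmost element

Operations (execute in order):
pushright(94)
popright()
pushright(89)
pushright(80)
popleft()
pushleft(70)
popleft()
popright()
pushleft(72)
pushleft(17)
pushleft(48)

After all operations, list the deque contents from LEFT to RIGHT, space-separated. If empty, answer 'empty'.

pushright(94): [94]
popright(): []
pushright(89): [89]
pushright(80): [89, 80]
popleft(): [80]
pushleft(70): [70, 80]
popleft(): [80]
popright(): []
pushleft(72): [72]
pushleft(17): [17, 72]
pushleft(48): [48, 17, 72]

Answer: 48 17 72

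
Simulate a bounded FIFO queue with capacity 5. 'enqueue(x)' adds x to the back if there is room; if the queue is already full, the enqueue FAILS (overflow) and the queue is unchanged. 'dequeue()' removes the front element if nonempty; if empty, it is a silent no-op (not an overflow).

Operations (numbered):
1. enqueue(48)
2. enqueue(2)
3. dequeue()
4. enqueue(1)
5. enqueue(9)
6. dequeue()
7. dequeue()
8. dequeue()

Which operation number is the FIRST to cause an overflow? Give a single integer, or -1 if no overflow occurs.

Answer: -1

Derivation:
1. enqueue(48): size=1
2. enqueue(2): size=2
3. dequeue(): size=1
4. enqueue(1): size=2
5. enqueue(9): size=3
6. dequeue(): size=2
7. dequeue(): size=1
8. dequeue(): size=0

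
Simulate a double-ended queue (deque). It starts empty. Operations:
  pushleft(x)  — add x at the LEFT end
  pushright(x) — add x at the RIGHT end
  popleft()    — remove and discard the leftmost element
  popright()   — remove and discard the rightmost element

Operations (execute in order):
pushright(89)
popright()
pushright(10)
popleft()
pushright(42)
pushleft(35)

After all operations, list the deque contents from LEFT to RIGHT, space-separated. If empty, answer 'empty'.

Answer: 35 42

Derivation:
pushright(89): [89]
popright(): []
pushright(10): [10]
popleft(): []
pushright(42): [42]
pushleft(35): [35, 42]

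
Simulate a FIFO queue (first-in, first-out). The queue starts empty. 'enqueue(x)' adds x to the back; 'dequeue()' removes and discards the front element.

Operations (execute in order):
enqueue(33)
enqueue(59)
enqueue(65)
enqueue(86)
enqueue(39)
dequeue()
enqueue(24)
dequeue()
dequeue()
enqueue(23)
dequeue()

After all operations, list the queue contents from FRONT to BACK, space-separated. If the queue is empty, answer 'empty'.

Answer: 39 24 23

Derivation:
enqueue(33): [33]
enqueue(59): [33, 59]
enqueue(65): [33, 59, 65]
enqueue(86): [33, 59, 65, 86]
enqueue(39): [33, 59, 65, 86, 39]
dequeue(): [59, 65, 86, 39]
enqueue(24): [59, 65, 86, 39, 24]
dequeue(): [65, 86, 39, 24]
dequeue(): [86, 39, 24]
enqueue(23): [86, 39, 24, 23]
dequeue(): [39, 24, 23]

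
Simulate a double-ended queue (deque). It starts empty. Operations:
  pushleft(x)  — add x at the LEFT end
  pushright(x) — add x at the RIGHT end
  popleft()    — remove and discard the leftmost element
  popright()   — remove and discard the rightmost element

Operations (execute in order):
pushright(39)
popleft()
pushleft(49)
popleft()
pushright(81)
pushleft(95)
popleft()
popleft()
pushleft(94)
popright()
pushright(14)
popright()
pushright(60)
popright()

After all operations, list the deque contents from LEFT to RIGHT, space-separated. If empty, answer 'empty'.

pushright(39): [39]
popleft(): []
pushleft(49): [49]
popleft(): []
pushright(81): [81]
pushleft(95): [95, 81]
popleft(): [81]
popleft(): []
pushleft(94): [94]
popright(): []
pushright(14): [14]
popright(): []
pushright(60): [60]
popright(): []

Answer: empty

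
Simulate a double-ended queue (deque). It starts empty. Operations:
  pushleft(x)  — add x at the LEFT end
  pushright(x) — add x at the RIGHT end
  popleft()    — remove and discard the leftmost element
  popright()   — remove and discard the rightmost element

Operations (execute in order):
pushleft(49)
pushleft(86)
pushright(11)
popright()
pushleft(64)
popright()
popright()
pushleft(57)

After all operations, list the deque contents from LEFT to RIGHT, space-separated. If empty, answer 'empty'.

pushleft(49): [49]
pushleft(86): [86, 49]
pushright(11): [86, 49, 11]
popright(): [86, 49]
pushleft(64): [64, 86, 49]
popright(): [64, 86]
popright(): [64]
pushleft(57): [57, 64]

Answer: 57 64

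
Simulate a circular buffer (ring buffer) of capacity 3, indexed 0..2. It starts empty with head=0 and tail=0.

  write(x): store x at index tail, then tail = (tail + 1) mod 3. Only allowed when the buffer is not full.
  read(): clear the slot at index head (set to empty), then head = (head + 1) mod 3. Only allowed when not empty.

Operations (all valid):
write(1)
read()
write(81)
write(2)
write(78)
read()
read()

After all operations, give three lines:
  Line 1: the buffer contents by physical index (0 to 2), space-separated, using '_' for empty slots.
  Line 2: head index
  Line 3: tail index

write(1): buf=[1 _ _], head=0, tail=1, size=1
read(): buf=[_ _ _], head=1, tail=1, size=0
write(81): buf=[_ 81 _], head=1, tail=2, size=1
write(2): buf=[_ 81 2], head=1, tail=0, size=2
write(78): buf=[78 81 2], head=1, tail=1, size=3
read(): buf=[78 _ 2], head=2, tail=1, size=2
read(): buf=[78 _ _], head=0, tail=1, size=1

Answer: 78 _ _
0
1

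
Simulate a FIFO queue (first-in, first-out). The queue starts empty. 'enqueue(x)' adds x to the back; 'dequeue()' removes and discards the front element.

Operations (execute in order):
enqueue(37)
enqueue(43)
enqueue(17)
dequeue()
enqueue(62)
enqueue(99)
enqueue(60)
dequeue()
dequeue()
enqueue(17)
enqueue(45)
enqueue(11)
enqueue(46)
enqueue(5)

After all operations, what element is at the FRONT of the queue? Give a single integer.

enqueue(37): queue = [37]
enqueue(43): queue = [37, 43]
enqueue(17): queue = [37, 43, 17]
dequeue(): queue = [43, 17]
enqueue(62): queue = [43, 17, 62]
enqueue(99): queue = [43, 17, 62, 99]
enqueue(60): queue = [43, 17, 62, 99, 60]
dequeue(): queue = [17, 62, 99, 60]
dequeue(): queue = [62, 99, 60]
enqueue(17): queue = [62, 99, 60, 17]
enqueue(45): queue = [62, 99, 60, 17, 45]
enqueue(11): queue = [62, 99, 60, 17, 45, 11]
enqueue(46): queue = [62, 99, 60, 17, 45, 11, 46]
enqueue(5): queue = [62, 99, 60, 17, 45, 11, 46, 5]

Answer: 62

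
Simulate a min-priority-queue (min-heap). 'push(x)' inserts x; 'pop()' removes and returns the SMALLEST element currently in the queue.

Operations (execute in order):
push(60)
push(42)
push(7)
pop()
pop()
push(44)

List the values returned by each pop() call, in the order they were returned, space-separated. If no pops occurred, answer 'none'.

Answer: 7 42

Derivation:
push(60): heap contents = [60]
push(42): heap contents = [42, 60]
push(7): heap contents = [7, 42, 60]
pop() → 7: heap contents = [42, 60]
pop() → 42: heap contents = [60]
push(44): heap contents = [44, 60]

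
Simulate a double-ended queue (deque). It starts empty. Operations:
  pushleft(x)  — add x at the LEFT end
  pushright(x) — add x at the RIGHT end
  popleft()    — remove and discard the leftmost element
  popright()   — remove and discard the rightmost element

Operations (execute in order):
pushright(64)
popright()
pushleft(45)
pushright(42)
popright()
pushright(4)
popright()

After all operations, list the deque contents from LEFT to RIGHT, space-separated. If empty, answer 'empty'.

Answer: 45

Derivation:
pushright(64): [64]
popright(): []
pushleft(45): [45]
pushright(42): [45, 42]
popright(): [45]
pushright(4): [45, 4]
popright(): [45]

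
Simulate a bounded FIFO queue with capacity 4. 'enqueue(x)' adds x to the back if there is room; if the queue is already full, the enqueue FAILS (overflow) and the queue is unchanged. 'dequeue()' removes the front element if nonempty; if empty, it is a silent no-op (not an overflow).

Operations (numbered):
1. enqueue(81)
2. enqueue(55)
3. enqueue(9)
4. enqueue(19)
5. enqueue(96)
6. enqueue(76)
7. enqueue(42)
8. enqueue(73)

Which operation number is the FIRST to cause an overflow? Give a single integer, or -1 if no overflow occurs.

1. enqueue(81): size=1
2. enqueue(55): size=2
3. enqueue(9): size=3
4. enqueue(19): size=4
5. enqueue(96): size=4=cap → OVERFLOW (fail)
6. enqueue(76): size=4=cap → OVERFLOW (fail)
7. enqueue(42): size=4=cap → OVERFLOW (fail)
8. enqueue(73): size=4=cap → OVERFLOW (fail)

Answer: 5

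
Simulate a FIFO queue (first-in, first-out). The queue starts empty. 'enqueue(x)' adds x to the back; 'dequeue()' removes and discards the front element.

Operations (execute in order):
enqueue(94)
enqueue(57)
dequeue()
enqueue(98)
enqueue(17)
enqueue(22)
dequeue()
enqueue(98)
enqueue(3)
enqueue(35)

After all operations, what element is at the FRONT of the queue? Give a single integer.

enqueue(94): queue = [94]
enqueue(57): queue = [94, 57]
dequeue(): queue = [57]
enqueue(98): queue = [57, 98]
enqueue(17): queue = [57, 98, 17]
enqueue(22): queue = [57, 98, 17, 22]
dequeue(): queue = [98, 17, 22]
enqueue(98): queue = [98, 17, 22, 98]
enqueue(3): queue = [98, 17, 22, 98, 3]
enqueue(35): queue = [98, 17, 22, 98, 3, 35]

Answer: 98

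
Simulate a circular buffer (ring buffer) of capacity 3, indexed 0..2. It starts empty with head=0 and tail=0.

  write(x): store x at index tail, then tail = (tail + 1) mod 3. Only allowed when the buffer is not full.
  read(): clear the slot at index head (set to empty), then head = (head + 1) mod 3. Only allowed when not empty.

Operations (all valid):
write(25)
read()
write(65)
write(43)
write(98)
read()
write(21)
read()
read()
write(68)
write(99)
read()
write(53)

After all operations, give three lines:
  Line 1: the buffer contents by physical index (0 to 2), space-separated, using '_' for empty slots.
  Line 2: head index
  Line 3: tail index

Answer: 99 53 68
2
2

Derivation:
write(25): buf=[25 _ _], head=0, tail=1, size=1
read(): buf=[_ _ _], head=1, tail=1, size=0
write(65): buf=[_ 65 _], head=1, tail=2, size=1
write(43): buf=[_ 65 43], head=1, tail=0, size=2
write(98): buf=[98 65 43], head=1, tail=1, size=3
read(): buf=[98 _ 43], head=2, tail=1, size=2
write(21): buf=[98 21 43], head=2, tail=2, size=3
read(): buf=[98 21 _], head=0, tail=2, size=2
read(): buf=[_ 21 _], head=1, tail=2, size=1
write(68): buf=[_ 21 68], head=1, tail=0, size=2
write(99): buf=[99 21 68], head=1, tail=1, size=3
read(): buf=[99 _ 68], head=2, tail=1, size=2
write(53): buf=[99 53 68], head=2, tail=2, size=3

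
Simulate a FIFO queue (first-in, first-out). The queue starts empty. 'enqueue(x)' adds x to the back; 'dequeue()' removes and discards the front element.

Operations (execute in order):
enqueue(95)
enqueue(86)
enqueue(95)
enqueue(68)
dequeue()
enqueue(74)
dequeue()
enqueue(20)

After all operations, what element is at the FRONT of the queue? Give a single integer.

Answer: 95

Derivation:
enqueue(95): queue = [95]
enqueue(86): queue = [95, 86]
enqueue(95): queue = [95, 86, 95]
enqueue(68): queue = [95, 86, 95, 68]
dequeue(): queue = [86, 95, 68]
enqueue(74): queue = [86, 95, 68, 74]
dequeue(): queue = [95, 68, 74]
enqueue(20): queue = [95, 68, 74, 20]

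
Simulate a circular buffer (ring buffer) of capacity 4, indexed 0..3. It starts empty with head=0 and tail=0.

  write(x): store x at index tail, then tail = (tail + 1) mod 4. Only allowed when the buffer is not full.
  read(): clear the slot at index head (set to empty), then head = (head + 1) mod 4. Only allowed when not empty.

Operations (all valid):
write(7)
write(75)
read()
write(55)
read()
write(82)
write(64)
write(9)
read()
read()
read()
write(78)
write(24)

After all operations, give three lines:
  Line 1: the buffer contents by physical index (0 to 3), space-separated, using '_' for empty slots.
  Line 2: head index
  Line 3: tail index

write(7): buf=[7 _ _ _], head=0, tail=1, size=1
write(75): buf=[7 75 _ _], head=0, tail=2, size=2
read(): buf=[_ 75 _ _], head=1, tail=2, size=1
write(55): buf=[_ 75 55 _], head=1, tail=3, size=2
read(): buf=[_ _ 55 _], head=2, tail=3, size=1
write(82): buf=[_ _ 55 82], head=2, tail=0, size=2
write(64): buf=[64 _ 55 82], head=2, tail=1, size=3
write(9): buf=[64 9 55 82], head=2, tail=2, size=4
read(): buf=[64 9 _ 82], head=3, tail=2, size=3
read(): buf=[64 9 _ _], head=0, tail=2, size=2
read(): buf=[_ 9 _ _], head=1, tail=2, size=1
write(78): buf=[_ 9 78 _], head=1, tail=3, size=2
write(24): buf=[_ 9 78 24], head=1, tail=0, size=3

Answer: _ 9 78 24
1
0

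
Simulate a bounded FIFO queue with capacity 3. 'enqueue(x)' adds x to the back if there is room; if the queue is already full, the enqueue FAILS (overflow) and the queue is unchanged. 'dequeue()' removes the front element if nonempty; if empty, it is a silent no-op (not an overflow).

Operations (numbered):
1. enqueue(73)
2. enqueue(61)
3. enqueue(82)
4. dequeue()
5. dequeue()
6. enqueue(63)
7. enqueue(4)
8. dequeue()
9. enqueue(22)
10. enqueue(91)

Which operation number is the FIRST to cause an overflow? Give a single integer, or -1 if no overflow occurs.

1. enqueue(73): size=1
2. enqueue(61): size=2
3. enqueue(82): size=3
4. dequeue(): size=2
5. dequeue(): size=1
6. enqueue(63): size=2
7. enqueue(4): size=3
8. dequeue(): size=2
9. enqueue(22): size=3
10. enqueue(91): size=3=cap → OVERFLOW (fail)

Answer: 10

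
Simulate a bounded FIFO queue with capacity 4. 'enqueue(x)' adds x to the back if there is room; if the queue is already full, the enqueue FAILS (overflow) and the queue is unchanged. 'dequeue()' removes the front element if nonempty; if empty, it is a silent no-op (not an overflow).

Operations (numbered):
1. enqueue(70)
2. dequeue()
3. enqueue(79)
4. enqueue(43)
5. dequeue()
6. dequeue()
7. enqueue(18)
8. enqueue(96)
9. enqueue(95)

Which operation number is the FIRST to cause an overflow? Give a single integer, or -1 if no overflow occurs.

Answer: -1

Derivation:
1. enqueue(70): size=1
2. dequeue(): size=0
3. enqueue(79): size=1
4. enqueue(43): size=2
5. dequeue(): size=1
6. dequeue(): size=0
7. enqueue(18): size=1
8. enqueue(96): size=2
9. enqueue(95): size=3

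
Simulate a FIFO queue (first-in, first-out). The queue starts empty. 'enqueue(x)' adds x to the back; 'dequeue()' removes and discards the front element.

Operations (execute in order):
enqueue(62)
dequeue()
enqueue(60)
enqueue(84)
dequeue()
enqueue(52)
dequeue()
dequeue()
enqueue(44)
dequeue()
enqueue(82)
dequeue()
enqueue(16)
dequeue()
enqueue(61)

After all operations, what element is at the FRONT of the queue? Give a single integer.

Answer: 61

Derivation:
enqueue(62): queue = [62]
dequeue(): queue = []
enqueue(60): queue = [60]
enqueue(84): queue = [60, 84]
dequeue(): queue = [84]
enqueue(52): queue = [84, 52]
dequeue(): queue = [52]
dequeue(): queue = []
enqueue(44): queue = [44]
dequeue(): queue = []
enqueue(82): queue = [82]
dequeue(): queue = []
enqueue(16): queue = [16]
dequeue(): queue = []
enqueue(61): queue = [61]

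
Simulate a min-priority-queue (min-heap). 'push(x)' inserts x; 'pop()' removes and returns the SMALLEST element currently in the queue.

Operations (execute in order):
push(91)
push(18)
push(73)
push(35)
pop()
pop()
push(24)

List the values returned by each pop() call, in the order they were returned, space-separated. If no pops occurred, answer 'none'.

Answer: 18 35

Derivation:
push(91): heap contents = [91]
push(18): heap contents = [18, 91]
push(73): heap contents = [18, 73, 91]
push(35): heap contents = [18, 35, 73, 91]
pop() → 18: heap contents = [35, 73, 91]
pop() → 35: heap contents = [73, 91]
push(24): heap contents = [24, 73, 91]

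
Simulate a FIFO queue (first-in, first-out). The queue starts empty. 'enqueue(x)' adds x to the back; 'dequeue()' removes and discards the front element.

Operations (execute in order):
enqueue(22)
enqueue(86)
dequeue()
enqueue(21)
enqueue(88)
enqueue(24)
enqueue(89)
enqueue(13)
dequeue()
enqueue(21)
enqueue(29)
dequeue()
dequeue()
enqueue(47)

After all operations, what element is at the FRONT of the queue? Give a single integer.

enqueue(22): queue = [22]
enqueue(86): queue = [22, 86]
dequeue(): queue = [86]
enqueue(21): queue = [86, 21]
enqueue(88): queue = [86, 21, 88]
enqueue(24): queue = [86, 21, 88, 24]
enqueue(89): queue = [86, 21, 88, 24, 89]
enqueue(13): queue = [86, 21, 88, 24, 89, 13]
dequeue(): queue = [21, 88, 24, 89, 13]
enqueue(21): queue = [21, 88, 24, 89, 13, 21]
enqueue(29): queue = [21, 88, 24, 89, 13, 21, 29]
dequeue(): queue = [88, 24, 89, 13, 21, 29]
dequeue(): queue = [24, 89, 13, 21, 29]
enqueue(47): queue = [24, 89, 13, 21, 29, 47]

Answer: 24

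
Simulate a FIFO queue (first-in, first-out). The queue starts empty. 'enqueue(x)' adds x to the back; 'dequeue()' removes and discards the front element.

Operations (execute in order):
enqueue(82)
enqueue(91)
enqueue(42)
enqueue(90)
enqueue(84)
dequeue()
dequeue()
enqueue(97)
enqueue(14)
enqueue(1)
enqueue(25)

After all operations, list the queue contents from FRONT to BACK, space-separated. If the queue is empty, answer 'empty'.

Answer: 42 90 84 97 14 1 25

Derivation:
enqueue(82): [82]
enqueue(91): [82, 91]
enqueue(42): [82, 91, 42]
enqueue(90): [82, 91, 42, 90]
enqueue(84): [82, 91, 42, 90, 84]
dequeue(): [91, 42, 90, 84]
dequeue(): [42, 90, 84]
enqueue(97): [42, 90, 84, 97]
enqueue(14): [42, 90, 84, 97, 14]
enqueue(1): [42, 90, 84, 97, 14, 1]
enqueue(25): [42, 90, 84, 97, 14, 1, 25]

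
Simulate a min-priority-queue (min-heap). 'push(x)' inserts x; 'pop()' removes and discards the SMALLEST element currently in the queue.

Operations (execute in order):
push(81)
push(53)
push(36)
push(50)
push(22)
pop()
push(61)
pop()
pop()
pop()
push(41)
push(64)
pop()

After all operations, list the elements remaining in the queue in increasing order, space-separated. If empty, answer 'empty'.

push(81): heap contents = [81]
push(53): heap contents = [53, 81]
push(36): heap contents = [36, 53, 81]
push(50): heap contents = [36, 50, 53, 81]
push(22): heap contents = [22, 36, 50, 53, 81]
pop() → 22: heap contents = [36, 50, 53, 81]
push(61): heap contents = [36, 50, 53, 61, 81]
pop() → 36: heap contents = [50, 53, 61, 81]
pop() → 50: heap contents = [53, 61, 81]
pop() → 53: heap contents = [61, 81]
push(41): heap contents = [41, 61, 81]
push(64): heap contents = [41, 61, 64, 81]
pop() → 41: heap contents = [61, 64, 81]

Answer: 61 64 81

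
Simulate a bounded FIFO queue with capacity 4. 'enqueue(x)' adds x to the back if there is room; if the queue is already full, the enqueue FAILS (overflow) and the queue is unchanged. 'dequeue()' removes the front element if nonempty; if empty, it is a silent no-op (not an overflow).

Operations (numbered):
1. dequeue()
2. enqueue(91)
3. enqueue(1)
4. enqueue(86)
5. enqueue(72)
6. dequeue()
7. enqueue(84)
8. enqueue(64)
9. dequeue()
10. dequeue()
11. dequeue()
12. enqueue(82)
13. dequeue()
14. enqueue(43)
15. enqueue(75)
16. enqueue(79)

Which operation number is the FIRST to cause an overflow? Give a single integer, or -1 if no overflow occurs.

1. dequeue(): empty, no-op, size=0
2. enqueue(91): size=1
3. enqueue(1): size=2
4. enqueue(86): size=3
5. enqueue(72): size=4
6. dequeue(): size=3
7. enqueue(84): size=4
8. enqueue(64): size=4=cap → OVERFLOW (fail)
9. dequeue(): size=3
10. dequeue(): size=2
11. dequeue(): size=1
12. enqueue(82): size=2
13. dequeue(): size=1
14. enqueue(43): size=2
15. enqueue(75): size=3
16. enqueue(79): size=4

Answer: 8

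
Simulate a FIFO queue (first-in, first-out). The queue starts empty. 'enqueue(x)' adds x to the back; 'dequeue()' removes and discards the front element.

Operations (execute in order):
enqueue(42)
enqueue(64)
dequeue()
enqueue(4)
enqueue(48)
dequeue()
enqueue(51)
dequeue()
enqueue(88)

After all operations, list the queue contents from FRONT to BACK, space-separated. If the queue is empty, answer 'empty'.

Answer: 48 51 88

Derivation:
enqueue(42): [42]
enqueue(64): [42, 64]
dequeue(): [64]
enqueue(4): [64, 4]
enqueue(48): [64, 4, 48]
dequeue(): [4, 48]
enqueue(51): [4, 48, 51]
dequeue(): [48, 51]
enqueue(88): [48, 51, 88]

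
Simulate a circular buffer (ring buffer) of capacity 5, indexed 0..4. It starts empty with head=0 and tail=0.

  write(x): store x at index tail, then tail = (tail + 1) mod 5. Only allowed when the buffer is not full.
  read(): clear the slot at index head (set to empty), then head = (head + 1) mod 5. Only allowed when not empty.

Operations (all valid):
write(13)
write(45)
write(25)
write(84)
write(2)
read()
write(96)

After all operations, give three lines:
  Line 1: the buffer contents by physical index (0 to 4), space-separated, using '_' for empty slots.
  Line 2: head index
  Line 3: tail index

Answer: 96 45 25 84 2
1
1

Derivation:
write(13): buf=[13 _ _ _ _], head=0, tail=1, size=1
write(45): buf=[13 45 _ _ _], head=0, tail=2, size=2
write(25): buf=[13 45 25 _ _], head=0, tail=3, size=3
write(84): buf=[13 45 25 84 _], head=0, tail=4, size=4
write(2): buf=[13 45 25 84 2], head=0, tail=0, size=5
read(): buf=[_ 45 25 84 2], head=1, tail=0, size=4
write(96): buf=[96 45 25 84 2], head=1, tail=1, size=5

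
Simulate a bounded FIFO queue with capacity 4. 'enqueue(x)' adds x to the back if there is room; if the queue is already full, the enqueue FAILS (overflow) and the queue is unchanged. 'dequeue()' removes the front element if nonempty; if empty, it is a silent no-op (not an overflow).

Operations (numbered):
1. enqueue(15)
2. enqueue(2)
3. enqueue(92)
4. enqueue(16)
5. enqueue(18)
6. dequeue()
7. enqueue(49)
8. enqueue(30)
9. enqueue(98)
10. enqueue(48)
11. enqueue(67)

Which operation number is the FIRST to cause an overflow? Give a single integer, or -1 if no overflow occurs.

1. enqueue(15): size=1
2. enqueue(2): size=2
3. enqueue(92): size=3
4. enqueue(16): size=4
5. enqueue(18): size=4=cap → OVERFLOW (fail)
6. dequeue(): size=3
7. enqueue(49): size=4
8. enqueue(30): size=4=cap → OVERFLOW (fail)
9. enqueue(98): size=4=cap → OVERFLOW (fail)
10. enqueue(48): size=4=cap → OVERFLOW (fail)
11. enqueue(67): size=4=cap → OVERFLOW (fail)

Answer: 5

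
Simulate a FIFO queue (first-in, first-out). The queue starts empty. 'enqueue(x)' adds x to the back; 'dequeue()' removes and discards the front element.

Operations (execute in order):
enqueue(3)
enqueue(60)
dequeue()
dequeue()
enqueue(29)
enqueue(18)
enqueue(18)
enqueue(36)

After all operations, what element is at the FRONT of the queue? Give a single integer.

Answer: 29

Derivation:
enqueue(3): queue = [3]
enqueue(60): queue = [3, 60]
dequeue(): queue = [60]
dequeue(): queue = []
enqueue(29): queue = [29]
enqueue(18): queue = [29, 18]
enqueue(18): queue = [29, 18, 18]
enqueue(36): queue = [29, 18, 18, 36]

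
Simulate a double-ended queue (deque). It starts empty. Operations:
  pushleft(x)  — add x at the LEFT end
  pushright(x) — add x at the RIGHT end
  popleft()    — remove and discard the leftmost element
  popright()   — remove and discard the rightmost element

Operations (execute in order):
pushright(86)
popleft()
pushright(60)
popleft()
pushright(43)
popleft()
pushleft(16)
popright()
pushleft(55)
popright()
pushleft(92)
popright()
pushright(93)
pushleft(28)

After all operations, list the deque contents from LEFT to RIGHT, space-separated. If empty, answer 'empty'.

pushright(86): [86]
popleft(): []
pushright(60): [60]
popleft(): []
pushright(43): [43]
popleft(): []
pushleft(16): [16]
popright(): []
pushleft(55): [55]
popright(): []
pushleft(92): [92]
popright(): []
pushright(93): [93]
pushleft(28): [28, 93]

Answer: 28 93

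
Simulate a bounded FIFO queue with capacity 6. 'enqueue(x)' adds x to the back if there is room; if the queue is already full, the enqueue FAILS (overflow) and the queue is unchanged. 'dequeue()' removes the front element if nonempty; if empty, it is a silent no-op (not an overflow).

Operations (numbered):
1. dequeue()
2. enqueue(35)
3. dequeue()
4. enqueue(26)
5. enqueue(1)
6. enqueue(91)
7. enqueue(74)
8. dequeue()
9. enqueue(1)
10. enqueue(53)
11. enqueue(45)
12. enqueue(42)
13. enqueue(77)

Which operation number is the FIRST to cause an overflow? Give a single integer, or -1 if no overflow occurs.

1. dequeue(): empty, no-op, size=0
2. enqueue(35): size=1
3. dequeue(): size=0
4. enqueue(26): size=1
5. enqueue(1): size=2
6. enqueue(91): size=3
7. enqueue(74): size=4
8. dequeue(): size=3
9. enqueue(1): size=4
10. enqueue(53): size=5
11. enqueue(45): size=6
12. enqueue(42): size=6=cap → OVERFLOW (fail)
13. enqueue(77): size=6=cap → OVERFLOW (fail)

Answer: 12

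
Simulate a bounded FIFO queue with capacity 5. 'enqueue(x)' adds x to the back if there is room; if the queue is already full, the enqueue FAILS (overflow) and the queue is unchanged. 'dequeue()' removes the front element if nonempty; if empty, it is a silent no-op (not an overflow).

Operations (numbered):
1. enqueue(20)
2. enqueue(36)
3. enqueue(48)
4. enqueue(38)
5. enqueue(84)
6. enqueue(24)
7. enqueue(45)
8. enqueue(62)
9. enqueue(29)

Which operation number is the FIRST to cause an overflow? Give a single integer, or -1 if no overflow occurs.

Answer: 6

Derivation:
1. enqueue(20): size=1
2. enqueue(36): size=2
3. enqueue(48): size=3
4. enqueue(38): size=4
5. enqueue(84): size=5
6. enqueue(24): size=5=cap → OVERFLOW (fail)
7. enqueue(45): size=5=cap → OVERFLOW (fail)
8. enqueue(62): size=5=cap → OVERFLOW (fail)
9. enqueue(29): size=5=cap → OVERFLOW (fail)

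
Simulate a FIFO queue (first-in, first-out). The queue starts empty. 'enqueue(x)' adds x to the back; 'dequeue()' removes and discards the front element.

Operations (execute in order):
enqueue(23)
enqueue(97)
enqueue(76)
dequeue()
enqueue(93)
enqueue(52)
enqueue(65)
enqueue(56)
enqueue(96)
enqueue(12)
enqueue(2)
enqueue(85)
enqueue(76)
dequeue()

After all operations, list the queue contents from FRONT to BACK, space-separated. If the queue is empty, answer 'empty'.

enqueue(23): [23]
enqueue(97): [23, 97]
enqueue(76): [23, 97, 76]
dequeue(): [97, 76]
enqueue(93): [97, 76, 93]
enqueue(52): [97, 76, 93, 52]
enqueue(65): [97, 76, 93, 52, 65]
enqueue(56): [97, 76, 93, 52, 65, 56]
enqueue(96): [97, 76, 93, 52, 65, 56, 96]
enqueue(12): [97, 76, 93, 52, 65, 56, 96, 12]
enqueue(2): [97, 76, 93, 52, 65, 56, 96, 12, 2]
enqueue(85): [97, 76, 93, 52, 65, 56, 96, 12, 2, 85]
enqueue(76): [97, 76, 93, 52, 65, 56, 96, 12, 2, 85, 76]
dequeue(): [76, 93, 52, 65, 56, 96, 12, 2, 85, 76]

Answer: 76 93 52 65 56 96 12 2 85 76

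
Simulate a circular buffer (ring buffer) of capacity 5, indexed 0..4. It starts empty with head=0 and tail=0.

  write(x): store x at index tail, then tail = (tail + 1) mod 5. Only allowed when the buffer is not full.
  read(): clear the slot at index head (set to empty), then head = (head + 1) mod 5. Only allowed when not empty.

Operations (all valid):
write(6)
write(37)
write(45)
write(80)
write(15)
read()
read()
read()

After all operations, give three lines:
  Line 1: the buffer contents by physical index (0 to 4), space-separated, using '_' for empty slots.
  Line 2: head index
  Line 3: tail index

write(6): buf=[6 _ _ _ _], head=0, tail=1, size=1
write(37): buf=[6 37 _ _ _], head=0, tail=2, size=2
write(45): buf=[6 37 45 _ _], head=0, tail=3, size=3
write(80): buf=[6 37 45 80 _], head=0, tail=4, size=4
write(15): buf=[6 37 45 80 15], head=0, tail=0, size=5
read(): buf=[_ 37 45 80 15], head=1, tail=0, size=4
read(): buf=[_ _ 45 80 15], head=2, tail=0, size=3
read(): buf=[_ _ _ 80 15], head=3, tail=0, size=2

Answer: _ _ _ 80 15
3
0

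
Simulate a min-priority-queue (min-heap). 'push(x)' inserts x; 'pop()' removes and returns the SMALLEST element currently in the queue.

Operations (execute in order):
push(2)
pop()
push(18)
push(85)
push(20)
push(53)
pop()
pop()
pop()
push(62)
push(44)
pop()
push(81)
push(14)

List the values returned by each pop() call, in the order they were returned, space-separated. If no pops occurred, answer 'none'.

Answer: 2 18 20 53 44

Derivation:
push(2): heap contents = [2]
pop() → 2: heap contents = []
push(18): heap contents = [18]
push(85): heap contents = [18, 85]
push(20): heap contents = [18, 20, 85]
push(53): heap contents = [18, 20, 53, 85]
pop() → 18: heap contents = [20, 53, 85]
pop() → 20: heap contents = [53, 85]
pop() → 53: heap contents = [85]
push(62): heap contents = [62, 85]
push(44): heap contents = [44, 62, 85]
pop() → 44: heap contents = [62, 85]
push(81): heap contents = [62, 81, 85]
push(14): heap contents = [14, 62, 81, 85]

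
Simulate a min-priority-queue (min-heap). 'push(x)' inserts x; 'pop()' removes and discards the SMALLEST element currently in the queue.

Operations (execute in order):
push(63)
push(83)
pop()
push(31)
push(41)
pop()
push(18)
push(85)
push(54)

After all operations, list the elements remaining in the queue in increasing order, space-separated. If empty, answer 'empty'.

Answer: 18 41 54 83 85

Derivation:
push(63): heap contents = [63]
push(83): heap contents = [63, 83]
pop() → 63: heap contents = [83]
push(31): heap contents = [31, 83]
push(41): heap contents = [31, 41, 83]
pop() → 31: heap contents = [41, 83]
push(18): heap contents = [18, 41, 83]
push(85): heap contents = [18, 41, 83, 85]
push(54): heap contents = [18, 41, 54, 83, 85]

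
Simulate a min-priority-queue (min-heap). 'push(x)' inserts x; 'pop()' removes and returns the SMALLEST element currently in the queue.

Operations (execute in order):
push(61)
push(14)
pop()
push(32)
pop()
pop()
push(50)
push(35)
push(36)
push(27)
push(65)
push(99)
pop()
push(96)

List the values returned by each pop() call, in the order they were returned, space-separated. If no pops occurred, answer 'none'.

push(61): heap contents = [61]
push(14): heap contents = [14, 61]
pop() → 14: heap contents = [61]
push(32): heap contents = [32, 61]
pop() → 32: heap contents = [61]
pop() → 61: heap contents = []
push(50): heap contents = [50]
push(35): heap contents = [35, 50]
push(36): heap contents = [35, 36, 50]
push(27): heap contents = [27, 35, 36, 50]
push(65): heap contents = [27, 35, 36, 50, 65]
push(99): heap contents = [27, 35, 36, 50, 65, 99]
pop() → 27: heap contents = [35, 36, 50, 65, 99]
push(96): heap contents = [35, 36, 50, 65, 96, 99]

Answer: 14 32 61 27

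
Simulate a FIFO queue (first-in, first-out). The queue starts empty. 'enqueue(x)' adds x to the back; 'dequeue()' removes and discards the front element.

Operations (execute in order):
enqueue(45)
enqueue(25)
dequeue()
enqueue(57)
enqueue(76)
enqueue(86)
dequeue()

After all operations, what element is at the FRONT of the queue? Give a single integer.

Answer: 57

Derivation:
enqueue(45): queue = [45]
enqueue(25): queue = [45, 25]
dequeue(): queue = [25]
enqueue(57): queue = [25, 57]
enqueue(76): queue = [25, 57, 76]
enqueue(86): queue = [25, 57, 76, 86]
dequeue(): queue = [57, 76, 86]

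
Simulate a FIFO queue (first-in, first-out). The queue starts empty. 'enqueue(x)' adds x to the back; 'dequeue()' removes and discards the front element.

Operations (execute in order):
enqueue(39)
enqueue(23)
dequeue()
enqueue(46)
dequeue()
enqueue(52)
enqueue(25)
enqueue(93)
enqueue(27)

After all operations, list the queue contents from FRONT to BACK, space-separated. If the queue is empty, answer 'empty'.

Answer: 46 52 25 93 27

Derivation:
enqueue(39): [39]
enqueue(23): [39, 23]
dequeue(): [23]
enqueue(46): [23, 46]
dequeue(): [46]
enqueue(52): [46, 52]
enqueue(25): [46, 52, 25]
enqueue(93): [46, 52, 25, 93]
enqueue(27): [46, 52, 25, 93, 27]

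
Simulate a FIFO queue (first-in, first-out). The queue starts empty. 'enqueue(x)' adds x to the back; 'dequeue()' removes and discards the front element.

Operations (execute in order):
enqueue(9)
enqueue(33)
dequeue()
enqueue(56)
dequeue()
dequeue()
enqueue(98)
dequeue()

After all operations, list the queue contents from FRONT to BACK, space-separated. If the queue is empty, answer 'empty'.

enqueue(9): [9]
enqueue(33): [9, 33]
dequeue(): [33]
enqueue(56): [33, 56]
dequeue(): [56]
dequeue(): []
enqueue(98): [98]
dequeue(): []

Answer: empty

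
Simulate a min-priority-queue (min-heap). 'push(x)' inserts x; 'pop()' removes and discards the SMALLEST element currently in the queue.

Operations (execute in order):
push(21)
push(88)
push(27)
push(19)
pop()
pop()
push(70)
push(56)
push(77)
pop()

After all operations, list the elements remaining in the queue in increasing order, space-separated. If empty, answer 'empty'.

Answer: 56 70 77 88

Derivation:
push(21): heap contents = [21]
push(88): heap contents = [21, 88]
push(27): heap contents = [21, 27, 88]
push(19): heap contents = [19, 21, 27, 88]
pop() → 19: heap contents = [21, 27, 88]
pop() → 21: heap contents = [27, 88]
push(70): heap contents = [27, 70, 88]
push(56): heap contents = [27, 56, 70, 88]
push(77): heap contents = [27, 56, 70, 77, 88]
pop() → 27: heap contents = [56, 70, 77, 88]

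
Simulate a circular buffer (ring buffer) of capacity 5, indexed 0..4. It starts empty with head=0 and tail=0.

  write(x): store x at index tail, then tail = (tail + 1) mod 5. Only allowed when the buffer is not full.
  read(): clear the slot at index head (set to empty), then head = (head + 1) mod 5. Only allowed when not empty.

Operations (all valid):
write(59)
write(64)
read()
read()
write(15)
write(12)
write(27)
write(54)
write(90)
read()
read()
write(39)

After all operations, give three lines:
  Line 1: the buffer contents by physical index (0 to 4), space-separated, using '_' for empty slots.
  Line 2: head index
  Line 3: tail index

write(59): buf=[59 _ _ _ _], head=0, tail=1, size=1
write(64): buf=[59 64 _ _ _], head=0, tail=2, size=2
read(): buf=[_ 64 _ _ _], head=1, tail=2, size=1
read(): buf=[_ _ _ _ _], head=2, tail=2, size=0
write(15): buf=[_ _ 15 _ _], head=2, tail=3, size=1
write(12): buf=[_ _ 15 12 _], head=2, tail=4, size=2
write(27): buf=[_ _ 15 12 27], head=2, tail=0, size=3
write(54): buf=[54 _ 15 12 27], head=2, tail=1, size=4
write(90): buf=[54 90 15 12 27], head=2, tail=2, size=5
read(): buf=[54 90 _ 12 27], head=3, tail=2, size=4
read(): buf=[54 90 _ _ 27], head=4, tail=2, size=3
write(39): buf=[54 90 39 _ 27], head=4, tail=3, size=4

Answer: 54 90 39 _ 27
4
3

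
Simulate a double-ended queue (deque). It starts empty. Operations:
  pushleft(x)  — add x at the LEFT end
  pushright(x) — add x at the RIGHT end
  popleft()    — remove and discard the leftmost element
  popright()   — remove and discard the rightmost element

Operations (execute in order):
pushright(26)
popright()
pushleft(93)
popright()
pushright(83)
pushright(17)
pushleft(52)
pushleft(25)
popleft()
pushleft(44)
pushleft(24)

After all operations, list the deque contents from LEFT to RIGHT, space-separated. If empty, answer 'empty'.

Answer: 24 44 52 83 17

Derivation:
pushright(26): [26]
popright(): []
pushleft(93): [93]
popright(): []
pushright(83): [83]
pushright(17): [83, 17]
pushleft(52): [52, 83, 17]
pushleft(25): [25, 52, 83, 17]
popleft(): [52, 83, 17]
pushleft(44): [44, 52, 83, 17]
pushleft(24): [24, 44, 52, 83, 17]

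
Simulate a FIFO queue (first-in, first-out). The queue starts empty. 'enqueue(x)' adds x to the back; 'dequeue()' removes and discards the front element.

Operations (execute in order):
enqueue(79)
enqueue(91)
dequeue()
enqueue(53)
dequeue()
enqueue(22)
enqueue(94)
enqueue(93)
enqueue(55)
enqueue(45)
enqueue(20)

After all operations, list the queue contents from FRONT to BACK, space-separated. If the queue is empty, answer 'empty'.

Answer: 53 22 94 93 55 45 20

Derivation:
enqueue(79): [79]
enqueue(91): [79, 91]
dequeue(): [91]
enqueue(53): [91, 53]
dequeue(): [53]
enqueue(22): [53, 22]
enqueue(94): [53, 22, 94]
enqueue(93): [53, 22, 94, 93]
enqueue(55): [53, 22, 94, 93, 55]
enqueue(45): [53, 22, 94, 93, 55, 45]
enqueue(20): [53, 22, 94, 93, 55, 45, 20]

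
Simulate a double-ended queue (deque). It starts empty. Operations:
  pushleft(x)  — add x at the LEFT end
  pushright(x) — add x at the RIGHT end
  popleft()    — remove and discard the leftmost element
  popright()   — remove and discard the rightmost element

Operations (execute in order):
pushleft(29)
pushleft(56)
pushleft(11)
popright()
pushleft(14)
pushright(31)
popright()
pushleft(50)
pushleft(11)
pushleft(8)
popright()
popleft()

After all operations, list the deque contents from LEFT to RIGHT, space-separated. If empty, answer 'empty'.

Answer: 11 50 14 11

Derivation:
pushleft(29): [29]
pushleft(56): [56, 29]
pushleft(11): [11, 56, 29]
popright(): [11, 56]
pushleft(14): [14, 11, 56]
pushright(31): [14, 11, 56, 31]
popright(): [14, 11, 56]
pushleft(50): [50, 14, 11, 56]
pushleft(11): [11, 50, 14, 11, 56]
pushleft(8): [8, 11, 50, 14, 11, 56]
popright(): [8, 11, 50, 14, 11]
popleft(): [11, 50, 14, 11]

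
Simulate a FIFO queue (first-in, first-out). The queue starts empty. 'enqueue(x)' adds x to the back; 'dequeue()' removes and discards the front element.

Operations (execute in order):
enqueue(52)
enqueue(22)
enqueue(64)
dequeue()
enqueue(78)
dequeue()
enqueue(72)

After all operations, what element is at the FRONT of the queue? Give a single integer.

enqueue(52): queue = [52]
enqueue(22): queue = [52, 22]
enqueue(64): queue = [52, 22, 64]
dequeue(): queue = [22, 64]
enqueue(78): queue = [22, 64, 78]
dequeue(): queue = [64, 78]
enqueue(72): queue = [64, 78, 72]

Answer: 64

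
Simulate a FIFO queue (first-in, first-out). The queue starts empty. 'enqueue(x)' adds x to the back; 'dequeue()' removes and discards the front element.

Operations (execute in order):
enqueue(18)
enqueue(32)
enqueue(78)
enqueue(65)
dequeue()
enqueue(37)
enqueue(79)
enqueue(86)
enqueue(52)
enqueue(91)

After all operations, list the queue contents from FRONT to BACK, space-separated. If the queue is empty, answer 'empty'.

Answer: 32 78 65 37 79 86 52 91

Derivation:
enqueue(18): [18]
enqueue(32): [18, 32]
enqueue(78): [18, 32, 78]
enqueue(65): [18, 32, 78, 65]
dequeue(): [32, 78, 65]
enqueue(37): [32, 78, 65, 37]
enqueue(79): [32, 78, 65, 37, 79]
enqueue(86): [32, 78, 65, 37, 79, 86]
enqueue(52): [32, 78, 65, 37, 79, 86, 52]
enqueue(91): [32, 78, 65, 37, 79, 86, 52, 91]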